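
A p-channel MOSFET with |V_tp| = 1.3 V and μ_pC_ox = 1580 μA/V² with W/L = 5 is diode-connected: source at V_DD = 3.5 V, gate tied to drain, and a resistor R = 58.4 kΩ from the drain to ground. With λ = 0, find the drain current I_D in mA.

I_D = 0.0360 mA

With gate tied to drain, V_SG = V_SD ≥ V_SG − |V_tp|, so the device is in saturation.
k_p = μ_pC_ox · (W/L) = 7.9 mA/V².
KCL at the drain: ½ k_p (V_SG − |V_tp|)² = (V_DD − V_SG)/R.
Let x = V_SG − 1.3. Then 231 x² + x − 2.2 = 0, giving x = 0.0955 V (positive root), so V_SG = 1.4 V.
I_D = (V_DD − V_SG)/R = (3.5 − 1.4) / 58.4 = 0.036 mA.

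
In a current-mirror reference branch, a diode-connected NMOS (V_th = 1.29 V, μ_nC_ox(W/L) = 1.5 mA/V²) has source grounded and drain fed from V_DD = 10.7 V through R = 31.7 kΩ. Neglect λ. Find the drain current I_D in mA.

I_D = 0.278 mA

With gate tied to drain, V_GS = V_DS ≥ V_GS − V_th, so the device is in saturation.
KCL at the drain: ½ k_n (V_GS − V_th)² = (V_DD − V_GS)/R.
Let x = V_GS − 1.29. Then 23.8 x² + x − 9.41 = 0, giving x = 0.608 V (positive root), so V_GS = 1.9 V.
I_D = (V_DD − V_GS)/R = (10.7 − 1.9) / 31.7 = 0.278 mA.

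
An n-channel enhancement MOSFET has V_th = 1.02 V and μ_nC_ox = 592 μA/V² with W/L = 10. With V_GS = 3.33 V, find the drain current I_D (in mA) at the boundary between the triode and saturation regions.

At the boundary V_DS = V_ov = V_GS − V_th = 3.33 − 1.02 = 2.31 V.
k_n = μ_nC_ox · (W/L) = 5.92 mA/V².
I_D = ½ k_n V_ov² = 0.5 × 5.92 × 2.31² = 15.8 mA.

I_D = 15.8 mA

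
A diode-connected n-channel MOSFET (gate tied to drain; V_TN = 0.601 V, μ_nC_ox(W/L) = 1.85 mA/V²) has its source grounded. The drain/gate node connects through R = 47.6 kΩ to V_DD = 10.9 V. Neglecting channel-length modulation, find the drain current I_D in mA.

With gate tied to drain, V_GS = V_DS ≥ V_GS − V_TN, so the device is in saturation.
KCL at the drain: ½ k_n (V_GS − V_TN)² = (V_DD − V_GS)/R.
Let x = V_GS − 0.601. Then 44 x² + x − 10.3 = 0, giving x = 0.472 V (positive root), so V_GS = 1.07 V.
I_D = (V_DD − V_GS)/R = (10.9 − 1.07) / 47.6 = 0.206 mA.

I_D = 0.206 mA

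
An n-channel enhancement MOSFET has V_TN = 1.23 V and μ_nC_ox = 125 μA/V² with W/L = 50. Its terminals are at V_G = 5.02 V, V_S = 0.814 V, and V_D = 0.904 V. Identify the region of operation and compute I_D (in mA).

Triode; I_D = 1.65 mA

V_GS = V_G − V_S = 5.02 − 0.814 = 4.21 V; V_DS = V_D − V_S = 0.904 − 0.814 = 0.09 V.
k_n = μ_nC_ox · (W/L) = 6.25 mA/V².
V_ov = V_GS − V_TN = 4.21 − 1.23 = 2.98 V.
Since V_DS = 0.09 V < V_ov = 2.98 V, the device is in the triode region.
I_D = k_n [V_ov · V_DS − ½ V_DS²] = 6.25 × [2.98 × 0.09 − 0.5 × 0.09²] = 1.65 mA.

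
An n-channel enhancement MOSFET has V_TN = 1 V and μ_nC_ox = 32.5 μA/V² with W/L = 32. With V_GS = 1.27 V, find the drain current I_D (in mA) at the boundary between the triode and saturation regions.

I_D = 0.0379 mA

At the boundary V_DS = V_ov = V_GS − V_TN = 1.27 − 1 = 0.27 V.
k_n = μ_nC_ox · (W/L) = 1.04 mA/V².
I_D = ½ k_n V_ov² = 0.5 × 1.04 × 0.27² = 0.0379 mA.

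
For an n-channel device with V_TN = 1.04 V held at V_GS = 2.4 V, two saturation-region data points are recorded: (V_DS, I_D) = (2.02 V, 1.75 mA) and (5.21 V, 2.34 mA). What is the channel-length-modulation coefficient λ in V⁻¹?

λ = 0.134 V⁻¹

With V_GS fixed, I_D ∝ (1 + λ V_DS) in saturation, so I_D2/I_D1 = (1 + λ V_DS2)/(1 + λ V_DS1).
2.34/1.75 = 1.337 = (1 + 5.21 λ)/(1 + 2.02 λ).
Solving: λ (I_D1 V_DS2 − I_D2 V_DS1) = I_D2 − I_D1, so λ = (2.34 − 1.75) / (1.75 × 5.21 − 2.34 × 2.02) = 0.59 / 4.39 = 0.134 V⁻¹.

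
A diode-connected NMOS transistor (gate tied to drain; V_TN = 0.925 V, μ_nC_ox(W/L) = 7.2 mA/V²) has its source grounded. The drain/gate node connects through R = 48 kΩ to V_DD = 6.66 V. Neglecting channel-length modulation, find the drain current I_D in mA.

With gate tied to drain, V_GS = V_DS ≥ V_GS − V_TN, so the device is in saturation.
KCL at the drain: ½ k_n (V_GS − V_TN)² = (V_DD − V_GS)/R.
Let x = V_GS − 0.925. Then 173 x² + x − 5.735 = 0, giving x = 0.179 V (positive root), so V_GS = 1.1 V.
I_D = (V_DD − V_GS)/R = (6.66 − 1.1) / 48 = 0.116 mA.

I_D = 0.116 mA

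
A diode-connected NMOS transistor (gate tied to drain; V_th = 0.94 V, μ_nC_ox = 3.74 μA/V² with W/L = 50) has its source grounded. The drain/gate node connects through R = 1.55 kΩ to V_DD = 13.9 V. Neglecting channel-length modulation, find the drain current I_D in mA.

With gate tied to drain, V_GS = V_DS ≥ V_GS − V_th, so the device is in saturation.
k_n = μ_nC_ox · (W/L) = 0.187 mA/V².
KCL at the drain: ½ k_n (V_GS − V_th)² = (V_DD − V_GS)/R.
Let x = V_GS − 0.94. Then 0.145 x² + x − 12.96 = 0, giving x = 6.62 V (positive root), so V_GS = 7.56 V.
I_D = (V_DD − V_GS)/R = (13.9 − 7.56) / 1.55 = 4.09 mA.

I_D = 4.09 mA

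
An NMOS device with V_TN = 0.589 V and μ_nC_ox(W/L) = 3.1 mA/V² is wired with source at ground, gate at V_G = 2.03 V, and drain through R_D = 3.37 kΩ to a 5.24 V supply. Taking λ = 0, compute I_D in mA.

V_GS = V_G = 2.03 V, so V_ov = 2.03 − 0.589 = 1.44 V.
Assume saturation: I_D = ½ k_n V_ov² = 0.5 × 3.1 × 1.44² = 3.22 mA, giving V_DS = V_DD − I_D R_D = 5.24 − 3.22 × 3.37 = -5.61 V.
But -5.61 V < V_ov = 1.44 V, so the device is actually in triode.
In triode I_D = k_n[V_ov V_DS − ½ V_DS²] and I_D = (V_DD − V_DS)/R_D. Equating: 5.22 V_DS² − 16.05 V_DS + 5.24 = 0, giving V_DS = 0.371 V (the root below V_ov).
I_D = (5.24 − 0.371) / 3.37 = 1.44 mA.

I_D = 1.44 mA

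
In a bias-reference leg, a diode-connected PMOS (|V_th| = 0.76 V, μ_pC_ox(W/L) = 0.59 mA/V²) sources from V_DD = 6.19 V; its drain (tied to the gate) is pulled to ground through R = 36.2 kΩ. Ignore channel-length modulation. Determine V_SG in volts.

V_SG = 1.43 V

With gate tied to drain, V_SG = V_SD ≥ V_SG − |V_th|, so the device is in saturation.
KCL at the drain: ½ k_p (V_SG − |V_th|)² = (V_DD − V_SG)/R.
Let x = V_SG − 0.76. Then 10.7 x² + x − 5.43 = 0, giving x = 0.668 V (positive root), so V_SG = 1.43 V.
I_D = (V_DD − V_SG)/R = (6.19 − 1.43) / 36.2 = 0.132 mA.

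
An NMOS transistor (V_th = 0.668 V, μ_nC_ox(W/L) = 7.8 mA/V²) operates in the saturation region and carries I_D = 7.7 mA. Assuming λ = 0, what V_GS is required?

In saturation I_D = ½ k_n (V_GS − V_th)², so V_GS − V_th = √(2 I_D / k_n) = √(2 × 7.7 / 7.8) = 1.41 V.
V_GS = 0.668 + 1.41 = 2.07 V.

V_GS = 2.07 V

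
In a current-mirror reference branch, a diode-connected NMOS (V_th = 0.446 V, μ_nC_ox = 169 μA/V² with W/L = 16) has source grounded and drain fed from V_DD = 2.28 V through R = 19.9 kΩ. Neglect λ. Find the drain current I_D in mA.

I_D = 0.0799 mA

With gate tied to drain, V_GS = V_DS ≥ V_GS − V_th, so the device is in saturation.
k_n = μ_nC_ox · (W/L) = 2.704 mA/V².
KCL at the drain: ½ k_n (V_GS − V_th)² = (V_DD − V_GS)/R.
Let x = V_GS − 0.446. Then 26.9 x² + x − 1.834 = 0, giving x = 0.243 V (positive root), so V_GS = 0.689 V.
I_D = (V_DD − V_GS)/R = (2.28 − 0.689) / 19.9 = 0.0799 mA.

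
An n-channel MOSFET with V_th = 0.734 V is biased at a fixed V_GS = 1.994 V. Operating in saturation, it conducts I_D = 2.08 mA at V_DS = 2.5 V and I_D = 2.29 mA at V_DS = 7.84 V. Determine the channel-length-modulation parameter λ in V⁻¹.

λ = 0.0198 V⁻¹

With V_GS fixed, I_D ∝ (1 + λ V_DS) in saturation, so I_D2/I_D1 = (1 + λ V_DS2)/(1 + λ V_DS1).
2.29/2.08 = 1.101 = (1 + 7.84 λ)/(1 + 2.5 λ).
Solving: λ (I_D1 V_DS2 − I_D2 V_DS1) = I_D2 − I_D1, so λ = (2.29 − 2.08) / (2.08 × 7.84 − 2.29 × 2.5) = 0.21 / 10.6 = 0.0198 V⁻¹.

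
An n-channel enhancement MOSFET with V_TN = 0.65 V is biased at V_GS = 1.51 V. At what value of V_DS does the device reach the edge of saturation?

The boundary between triode and saturation is V_DS = V_GS − V_TN = V_ov.
V_ov = 1.51 − 0.65 = 0.86 V.

V_DS,sat = 0.860 V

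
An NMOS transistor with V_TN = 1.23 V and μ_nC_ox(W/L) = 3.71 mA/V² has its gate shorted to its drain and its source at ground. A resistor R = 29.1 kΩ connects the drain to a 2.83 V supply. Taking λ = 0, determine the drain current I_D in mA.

I_D = 0.0494 mA

With gate tied to drain, V_GS = V_DS ≥ V_GS − V_TN, so the device is in saturation.
KCL at the drain: ½ k_n (V_GS − V_TN)² = (V_DD − V_GS)/R.
Let x = V_GS − 1.23. Then 54 x² + x − 1.6 = 0, giving x = 0.163 V (positive root), so V_GS = 1.39 V.
I_D = (V_DD − V_GS)/R = (2.83 − 1.39) / 29.1 = 0.0494 mA.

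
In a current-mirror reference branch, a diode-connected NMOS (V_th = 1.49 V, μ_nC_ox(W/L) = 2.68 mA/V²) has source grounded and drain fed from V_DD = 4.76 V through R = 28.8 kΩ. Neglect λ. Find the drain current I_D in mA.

With gate tied to drain, V_GS = V_DS ≥ V_GS − V_th, so the device is in saturation.
KCL at the drain: ½ k_n (V_GS − V_th)² = (V_DD − V_GS)/R.
Let x = V_GS − 1.49. Then 38.6 x² + x − 3.27 = 0, giving x = 0.278 V (positive root), so V_GS = 1.77 V.
I_D = (V_DD − V_GS)/R = (4.76 − 1.77) / 28.8 = 0.104 mA.

I_D = 0.104 mA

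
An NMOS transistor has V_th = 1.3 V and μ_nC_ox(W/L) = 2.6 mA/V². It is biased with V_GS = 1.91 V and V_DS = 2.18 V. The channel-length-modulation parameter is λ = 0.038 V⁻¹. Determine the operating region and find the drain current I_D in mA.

V_ov = V_GS − V_th = 1.91 − 1.3 = 0.61 V.
Since V_DS = 2.18 V ≥ V_ov = 0.61 V, the device is in saturation.
I_D = ½ k_n V_ov² (1 + λ V_DS) = 0.5 × 2.6 × 0.61² × (1 + 0.038 × 2.18) = 0.524 mA.

Saturation; I_D = 0.524 mA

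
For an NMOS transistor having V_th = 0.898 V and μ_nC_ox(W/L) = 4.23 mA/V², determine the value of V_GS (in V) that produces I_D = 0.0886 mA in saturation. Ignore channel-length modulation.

In saturation I_D = ½ k_n (V_GS − V_th)², so V_GS − V_th = √(2 I_D / k_n) = √(2 × 0.0886 / 4.23) = 0.205 V.
V_GS = 0.898 + 0.205 = 1.1 V.

V_GS = 1.10 V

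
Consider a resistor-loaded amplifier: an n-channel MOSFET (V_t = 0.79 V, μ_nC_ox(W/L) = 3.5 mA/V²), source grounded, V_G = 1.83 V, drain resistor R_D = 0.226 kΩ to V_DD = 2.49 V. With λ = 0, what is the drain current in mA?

V_GS = V_G = 1.83 V, so V_ov = 1.83 − 0.79 = 1.04 V.
Assume saturation: I_D = ½ k_n V_ov² = 0.5 × 3.5 × 1.04² = 1.89 mA, giving V_DS = V_DD − I_D R_D = 2.49 − 1.89 × 0.226 = 2.06 V.
V_DS = 2.06 V ≥ V_ov = 1.04 V, confirming saturation.

I_D = 1.89 mA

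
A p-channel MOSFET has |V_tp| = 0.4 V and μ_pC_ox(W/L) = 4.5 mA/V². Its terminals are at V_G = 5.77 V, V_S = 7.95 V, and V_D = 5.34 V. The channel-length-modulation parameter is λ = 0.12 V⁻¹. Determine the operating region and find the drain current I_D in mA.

V_SG = V_S − V_G = 7.95 − 5.77 = 2.18 V; V_SD = V_S − V_D = 7.95 − 5.34 = 2.61 V.
V_ov = V_SG − |V_tp| = 2.18 − 0.4 = 1.78 V.
Since V_SD = 2.61 V ≥ V_ov = 1.78 V, the device is in saturation.
I_D = ½ k_p V_ov² (1 + λ V_SD) = 0.5 × 4.5 × 1.78² × (1 + 0.12 × 2.61) = 9.36 mA.

Saturation; I_D = 9.36 mA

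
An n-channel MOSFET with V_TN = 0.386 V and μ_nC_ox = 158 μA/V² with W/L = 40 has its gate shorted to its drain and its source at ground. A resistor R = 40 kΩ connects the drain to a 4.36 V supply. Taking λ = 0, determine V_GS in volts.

V_GS = 0.559 V

With gate tied to drain, V_GS = V_DS ≥ V_GS − V_TN, so the device is in saturation.
k_n = μ_nC_ox · (W/L) = 6.32 mA/V².
KCL at the drain: ½ k_n (V_GS − V_TN)² = (V_DD − V_GS)/R.
Let x = V_GS − 0.386. Then 126 x² + x − 3.974 = 0, giving x = 0.173 V (positive root), so V_GS = 0.559 V.
I_D = (V_DD − V_GS)/R = (4.36 − 0.559) / 40 = 0.095 mA.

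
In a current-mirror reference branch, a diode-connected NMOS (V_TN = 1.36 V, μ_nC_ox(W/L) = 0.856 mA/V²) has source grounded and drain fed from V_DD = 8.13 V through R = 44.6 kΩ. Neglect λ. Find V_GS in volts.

V_GS = 1.93 V

With gate tied to drain, V_GS = V_DS ≥ V_GS − V_TN, so the device is in saturation.
KCL at the drain: ½ k_n (V_GS − V_TN)² = (V_DD − V_GS)/R.
Let x = V_GS − 1.36. Then 19.1 x² + x − 6.77 = 0, giving x = 0.57 V (positive root), so V_GS = 1.93 V.
I_D = (V_DD − V_GS)/R = (8.13 − 1.93) / 44.6 = 0.139 mA.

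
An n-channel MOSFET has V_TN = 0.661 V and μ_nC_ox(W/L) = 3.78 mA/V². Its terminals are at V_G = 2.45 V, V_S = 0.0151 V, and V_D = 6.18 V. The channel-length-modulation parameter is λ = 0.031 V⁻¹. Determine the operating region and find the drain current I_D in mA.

Saturation; I_D = 7.08 mA

V_GS = V_G − V_S = 2.45 − 0.0151 = 2.43 V; V_DS = V_D − V_S = 6.18 − 0.0151 = 6.16 V.
V_ov = V_GS − V_TN = 2.43 − 0.661 = 1.77 V.
Since V_DS = 6.16 V ≥ V_ov = 1.77 V, the device is in saturation.
I_D = ½ k_n V_ov² (1 + λ V_DS) = 0.5 × 3.78 × 1.77² × (1 + 0.031 × 6.16) = 7.08 mA.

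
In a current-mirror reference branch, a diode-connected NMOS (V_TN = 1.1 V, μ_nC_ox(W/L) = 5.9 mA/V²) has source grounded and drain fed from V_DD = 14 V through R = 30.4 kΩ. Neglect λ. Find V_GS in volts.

V_GS = 1.47 V

With gate tied to drain, V_GS = V_DS ≥ V_GS − V_TN, so the device is in saturation.
KCL at the drain: ½ k_n (V_GS − V_TN)² = (V_DD − V_GS)/R.
Let x = V_GS − 1.1. Then 89.7 x² + x − 12.9 = 0, giving x = 0.374 V (positive root), so V_GS = 1.47 V.
I_D = (V_DD − V_GS)/R = (14 − 1.47) / 30.4 = 0.412 mA.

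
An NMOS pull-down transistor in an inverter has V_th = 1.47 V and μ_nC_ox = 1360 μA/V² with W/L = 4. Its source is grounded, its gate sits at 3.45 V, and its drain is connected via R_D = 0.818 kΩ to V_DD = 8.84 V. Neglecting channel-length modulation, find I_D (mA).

I_D = 9.26 mA

V_GS = V_G = 3.45 V, so V_ov = 3.45 − 1.47 = 1.98 V.
k_n = μ_nC_ox · (W/L) = 5.44 mA/V².
Assume saturation: I_D = ½ k_n V_ov² = 0.5 × 5.44 × 1.98² = 10.7 mA, giving V_DS = V_DD − I_D R_D = 8.84 − 10.7 × 0.818 = 0.117 V.
But 0.117 V < V_ov = 1.98 V, so the device is actually in triode.
In triode I_D = k_n[V_ov V_DS − ½ V_DS²] and I_D = (V_DD − V_DS)/R_D. Equating: 2.22 V_DS² − 9.811 V_DS + 8.84 = 0, giving V_DS = 1.26 V (the root below V_ov).
I_D = (8.84 − 1.26) / 0.818 = 9.26 mA.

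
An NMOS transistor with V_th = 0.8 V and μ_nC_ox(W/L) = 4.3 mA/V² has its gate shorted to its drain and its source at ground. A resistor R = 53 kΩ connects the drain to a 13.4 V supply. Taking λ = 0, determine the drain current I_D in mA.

I_D = 0.232 mA

With gate tied to drain, V_GS = V_DS ≥ V_GS − V_th, so the device is in saturation.
KCL at the drain: ½ k_n (V_GS − V_th)² = (V_DD − V_GS)/R.
Let x = V_GS − 0.8. Then 114 x² + x − 12.6 = 0, giving x = 0.328 V (positive root), so V_GS = 1.13 V.
I_D = (V_DD − V_GS)/R = (13.4 − 1.13) / 53 = 0.232 mA.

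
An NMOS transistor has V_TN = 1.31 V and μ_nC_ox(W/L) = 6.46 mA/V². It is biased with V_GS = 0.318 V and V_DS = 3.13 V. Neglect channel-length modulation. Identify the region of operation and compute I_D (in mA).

Cutoff; I_D = 0 mA

V_GS = 0.318 V < V_TN = 1.31 V, so the transistor is in cutoff.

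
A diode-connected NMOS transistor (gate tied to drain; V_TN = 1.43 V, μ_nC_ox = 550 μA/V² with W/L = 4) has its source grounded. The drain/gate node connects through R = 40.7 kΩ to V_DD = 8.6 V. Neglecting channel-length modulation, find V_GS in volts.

V_GS = 1.82 V

With gate tied to drain, V_GS = V_DS ≥ V_GS − V_TN, so the device is in saturation.
k_n = μ_nC_ox · (W/L) = 2.2 mA/V².
KCL at the drain: ½ k_n (V_GS − V_TN)² = (V_DD − V_GS)/R.
Let x = V_GS − 1.43. Then 44.8 x² + x − 7.17 = 0, giving x = 0.389 V (positive root), so V_GS = 1.82 V.
I_D = (V_DD − V_GS)/R = (8.6 − 1.82) / 40.7 = 0.167 mA.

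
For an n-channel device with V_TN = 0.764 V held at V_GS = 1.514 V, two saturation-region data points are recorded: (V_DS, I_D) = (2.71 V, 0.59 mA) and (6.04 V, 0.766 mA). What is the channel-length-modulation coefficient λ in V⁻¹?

With V_GS fixed, I_D ∝ (1 + λ V_DS) in saturation, so I_D2/I_D1 = (1 + λ V_DS2)/(1 + λ V_DS1).
0.766/0.59 = 1.298 = (1 + 6.04 λ)/(1 + 2.71 λ).
Solving: λ (I_D1 V_DS2 − I_D2 V_DS1) = I_D2 − I_D1, so λ = (0.766 − 0.59) / (0.59 × 6.04 − 0.766 × 2.71) = 0.176 / 1.49 = 0.118 V⁻¹.

λ = 0.118 V⁻¹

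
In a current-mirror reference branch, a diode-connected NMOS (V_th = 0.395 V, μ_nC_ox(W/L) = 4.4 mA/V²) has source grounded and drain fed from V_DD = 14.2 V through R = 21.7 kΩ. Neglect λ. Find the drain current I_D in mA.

With gate tied to drain, V_GS = V_DS ≥ V_GS − V_th, so the device is in saturation.
KCL at the drain: ½ k_n (V_GS − V_th)² = (V_DD − V_GS)/R.
Let x = V_GS − 0.395. Then 47.7 x² + x − 13.8 = 0, giving x = 0.527 V (positive root), so V_GS = 0.922 V.
I_D = (V_DD − V_GS)/R = (14.2 − 0.922) / 21.7 = 0.612 mA.

I_D = 0.612 mA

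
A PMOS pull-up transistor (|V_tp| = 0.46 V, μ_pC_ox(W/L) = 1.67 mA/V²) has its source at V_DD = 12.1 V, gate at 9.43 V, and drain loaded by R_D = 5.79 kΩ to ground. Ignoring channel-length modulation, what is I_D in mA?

V_SG = V_DD − V_G = 12.1 − 9.43 = 2.67 V, so V_ov = 2.67 − 0.46 = 2.21 V.
Assume saturation: I_D = ½ k_p V_ov² = 0.5 × 1.67 × 2.21² = 4.08 mA, giving V_SD = V_DD − I_D R_D = 12.1 − 4.08 × 5.79 = -11.5 V.
But -11.5 V < V_ov = 2.21 V, so the device is actually in triode.
In triode I_D = k_p[V_ov V_SD − ½ V_SD²] and I_D = (V_DD − V_SD)/R_D. Equating: 4.83 V_SD² − 22.37 V_SD + 12.1 = 0, giving V_SD = 0.625 V (the root below V_ov).
I_D = (12.1 − 0.625) / 5.79 = 1.98 mA.

I_D = 1.98 mA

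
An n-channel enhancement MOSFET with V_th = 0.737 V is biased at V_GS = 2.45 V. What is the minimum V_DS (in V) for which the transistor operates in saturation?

The boundary between triode and saturation is V_DS = V_GS − V_th = V_ov.
V_ov = 2.45 − 0.737 = 1.71 V.

V_DS,sat = 1.71 V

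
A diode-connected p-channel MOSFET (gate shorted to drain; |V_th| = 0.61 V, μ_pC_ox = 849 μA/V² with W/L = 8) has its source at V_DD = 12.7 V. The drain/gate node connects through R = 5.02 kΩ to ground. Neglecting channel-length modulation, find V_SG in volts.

V_SG = 1.42 V

With gate tied to drain, V_SG = V_SD ≥ V_SG − |V_th|, so the device is in saturation.
k_p = μ_pC_ox · (W/L) = 6.792 mA/V².
KCL at the drain: ½ k_p (V_SG − |V_th|)² = (V_DD − V_SG)/R.
Let x = V_SG − 0.61. Then 17 x² + x − 12.09 = 0, giving x = 0.813 V (positive root), so V_SG = 1.42 V.
I_D = (V_DD − V_SG)/R = (12.7 − 1.42) / 5.02 = 2.25 mA.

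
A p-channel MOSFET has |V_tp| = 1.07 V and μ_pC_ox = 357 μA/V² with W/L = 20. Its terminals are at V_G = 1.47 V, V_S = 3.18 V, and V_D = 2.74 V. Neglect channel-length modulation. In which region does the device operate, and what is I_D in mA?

V_SG = V_S − V_G = 3.18 − 1.47 = 1.71 V; V_SD = V_S − V_D = 3.18 − 2.74 = 0.44 V.
k_p = μ_pC_ox · (W/L) = 7.14 mA/V².
V_ov = V_SG − |V_tp| = 1.71 − 1.07 = 0.64 V.
Since V_SD = 0.44 V < V_ov = 0.64 V, the device is in the triode region.
I_D = k_p [V_ov · V_SD − ½ V_SD²] = 7.14 × [0.64 × 0.44 − 0.5 × 0.44²] = 1.32 mA.

Triode; I_D = 1.32 mA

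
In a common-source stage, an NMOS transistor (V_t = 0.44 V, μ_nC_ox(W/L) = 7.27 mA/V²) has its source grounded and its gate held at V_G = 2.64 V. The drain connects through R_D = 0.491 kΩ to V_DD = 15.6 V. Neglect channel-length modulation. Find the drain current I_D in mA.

I_D = 17.6 mA

V_GS = V_G = 2.64 V, so V_ov = 2.64 − 0.44 = 2.2 V.
Assume saturation: I_D = ½ k_n V_ov² = 0.5 × 7.27 × 2.2² = 17.6 mA, giving V_DS = V_DD − I_D R_D = 15.6 − 17.6 × 0.491 = 6.96 V.
V_DS = 6.96 V ≥ V_ov = 2.2 V, confirming saturation.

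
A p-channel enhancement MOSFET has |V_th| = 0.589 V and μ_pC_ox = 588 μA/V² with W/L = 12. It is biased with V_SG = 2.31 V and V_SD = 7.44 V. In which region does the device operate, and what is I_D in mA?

k_p = μ_pC_ox · (W/L) = 7.056 mA/V².
V_ov = V_SG − |V_th| = 2.31 − 0.589 = 1.72 V.
Since V_SD = 7.44 V ≥ V_ov = 1.72 V, the device is in saturation.
I_D = ½ k_p V_ov² = 0.5 × 7.056 × 1.72² = 10.4 mA.

Saturation; I_D = 10.4 mA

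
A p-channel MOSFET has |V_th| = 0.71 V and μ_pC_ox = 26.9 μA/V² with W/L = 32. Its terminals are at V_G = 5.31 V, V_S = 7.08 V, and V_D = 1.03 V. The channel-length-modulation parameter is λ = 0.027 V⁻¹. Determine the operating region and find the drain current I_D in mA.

Saturation; I_D = 0.563 mA

V_SG = V_S − V_G = 7.08 − 5.31 = 1.77 V; V_SD = V_S − V_D = 7.08 − 1.03 = 6.05 V.
k_p = μ_pC_ox · (W/L) = 0.8608 mA/V².
V_ov = V_SG − |V_th| = 1.77 − 0.71 = 1.06 V.
Since V_SD = 6.05 V ≥ V_ov = 1.06 V, the device is in saturation.
I_D = ½ k_p V_ov² (1 + λ V_SD) = 0.5 × 0.8608 × 1.06² × (1 + 0.027 × 6.05) = 0.563 mA.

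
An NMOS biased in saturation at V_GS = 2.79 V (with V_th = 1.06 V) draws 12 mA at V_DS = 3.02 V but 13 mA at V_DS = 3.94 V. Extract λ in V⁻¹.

λ = 0.125 V⁻¹

With V_GS fixed, I_D ∝ (1 + λ V_DS) in saturation, so I_D2/I_D1 = (1 + λ V_DS2)/(1 + λ V_DS1).
13/12 = 1.083 = (1 + 3.94 λ)/(1 + 3.02 λ).
Solving: λ (I_D1 V_DS2 − I_D2 V_DS1) = I_D2 − I_D1, so λ = (13 − 12) / (12 × 3.94 − 13 × 3.02) = 1 / 8.02 = 0.125 V⁻¹.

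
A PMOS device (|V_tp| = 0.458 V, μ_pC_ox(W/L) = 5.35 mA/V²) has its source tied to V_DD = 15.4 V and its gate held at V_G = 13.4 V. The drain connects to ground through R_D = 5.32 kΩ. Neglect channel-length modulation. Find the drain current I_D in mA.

V_SG = V_DD − V_G = 15.4 − 13.4 = 2 V, so V_ov = 2 − 0.458 = 1.54 V.
Assume saturation: I_D = ½ k_p V_ov² = 0.5 × 5.35 × 1.54² = 6.36 mA, giving V_SD = V_DD − I_D R_D = 15.4 − 6.36 × 5.32 = -18.4 V.
But -18.4 V < V_ov = 1.54 V, so the device is actually in triode.
In triode I_D = k_p[V_ov V_SD − ½ V_SD²] and I_D = (V_DD − V_SD)/R_D. Equating: 14.2 V_SD² − 44.89 V_SD + 15.4 = 0, giving V_SD = 0.392 V (the root below V_ov).
I_D = (15.4 − 0.392) / 5.32 = 2.82 mA.

I_D = 2.82 mA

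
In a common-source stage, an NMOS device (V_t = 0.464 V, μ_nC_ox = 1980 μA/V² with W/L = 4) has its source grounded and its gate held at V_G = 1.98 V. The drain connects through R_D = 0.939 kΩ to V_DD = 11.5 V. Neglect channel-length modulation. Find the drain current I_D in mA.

I_D = 9.10 mA

V_GS = V_G = 1.98 V, so V_ov = 1.98 − 0.464 = 1.52 V.
k_n = μ_nC_ox · (W/L) = 7.92 mA/V².
Assume saturation: I_D = ½ k_n V_ov² = 0.5 × 7.92 × 1.52² = 9.1 mA, giving V_DS = V_DD − I_D R_D = 11.5 − 9.1 × 0.939 = 2.95 V.
V_DS = 2.95 V ≥ V_ov = 1.52 V, confirming saturation.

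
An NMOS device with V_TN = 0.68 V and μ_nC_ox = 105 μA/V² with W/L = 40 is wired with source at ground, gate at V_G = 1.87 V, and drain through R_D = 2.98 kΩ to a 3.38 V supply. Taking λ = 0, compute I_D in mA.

I_D = 1.06 mA

V_GS = V_G = 1.87 V, so V_ov = 1.87 − 0.68 = 1.19 V.
k_n = μ_nC_ox · (W/L) = 4.2 mA/V².
Assume saturation: I_D = ½ k_n V_ov² = 0.5 × 4.2 × 1.19² = 2.97 mA, giving V_DS = V_DD − I_D R_D = 3.38 − 2.97 × 2.98 = -5.48 V.
But -5.48 V < V_ov = 1.19 V, so the device is actually in triode.
In triode I_D = k_n[V_ov V_DS − ½ V_DS²] and I_D = (V_DD − V_DS)/R_D. Equating: 6.26 V_DS² − 15.89 V_DS + 3.38 = 0, giving V_DS = 0.234 V (the root below V_ov).
I_D = (3.38 − 0.234) / 2.98 = 1.06 mA.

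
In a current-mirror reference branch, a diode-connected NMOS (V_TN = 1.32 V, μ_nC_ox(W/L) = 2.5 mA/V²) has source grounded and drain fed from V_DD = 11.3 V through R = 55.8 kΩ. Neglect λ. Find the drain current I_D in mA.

I_D = 0.172 mA

With gate tied to drain, V_GS = V_DS ≥ V_GS − V_TN, so the device is in saturation.
KCL at the drain: ½ k_n (V_GS − V_TN)² = (V_DD − V_GS)/R.
Let x = V_GS − 1.32. Then 69.8 x² + x − 9.98 = 0, giving x = 0.371 V (positive root), so V_GS = 1.69 V.
I_D = (V_DD − V_GS)/R = (11.3 − 1.69) / 55.8 = 0.172 mA.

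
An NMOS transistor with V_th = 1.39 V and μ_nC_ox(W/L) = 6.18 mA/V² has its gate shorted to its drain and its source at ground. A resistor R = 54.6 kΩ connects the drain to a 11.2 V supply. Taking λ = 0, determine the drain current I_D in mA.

With gate tied to drain, V_GS = V_DS ≥ V_GS − V_th, so the device is in saturation.
KCL at the drain: ½ k_n (V_GS − V_th)² = (V_DD − V_GS)/R.
Let x = V_GS − 1.39. Then 169 x² + x − 9.81 = 0, giving x = 0.238 V (positive root), so V_GS = 1.63 V.
I_D = (V_DD − V_GS)/R = (11.2 − 1.63) / 54.6 = 0.175 mA.

I_D = 0.175 mA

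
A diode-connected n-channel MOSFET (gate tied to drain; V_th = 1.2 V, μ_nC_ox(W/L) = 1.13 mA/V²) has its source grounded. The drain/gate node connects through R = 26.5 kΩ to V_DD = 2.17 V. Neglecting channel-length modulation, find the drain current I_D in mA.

With gate tied to drain, V_GS = V_DS ≥ V_GS − V_th, so the device is in saturation.
KCL at the drain: ½ k_n (V_GS − V_th)² = (V_DD − V_GS)/R.
Let x = V_GS − 1.2. Then 15 x² + x − 0.97 = 0, giving x = 0.223 V (positive root), so V_GS = 1.42 V.
I_D = (V_DD − V_GS)/R = (2.17 − 1.42) / 26.5 = 0.0282 mA.

I_D = 0.0282 mA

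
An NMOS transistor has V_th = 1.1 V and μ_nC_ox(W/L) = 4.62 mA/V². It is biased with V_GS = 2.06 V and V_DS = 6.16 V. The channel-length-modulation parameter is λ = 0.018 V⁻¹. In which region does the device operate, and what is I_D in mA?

Saturation; I_D = 2.36 mA

V_ov = V_GS − V_th = 2.06 − 1.1 = 0.96 V.
Since V_DS = 6.16 V ≥ V_ov = 0.96 V, the device is in saturation.
I_D = ½ k_n V_ov² (1 + λ V_DS) = 0.5 × 4.62 × 0.96² × (1 + 0.018 × 6.16) = 2.36 mA.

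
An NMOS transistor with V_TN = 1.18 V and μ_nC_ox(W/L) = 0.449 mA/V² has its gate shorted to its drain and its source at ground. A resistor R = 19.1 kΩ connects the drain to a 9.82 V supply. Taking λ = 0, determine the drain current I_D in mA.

I_D = 0.384 mA

With gate tied to drain, V_GS = V_DS ≥ V_GS − V_TN, so the device is in saturation.
KCL at the drain: ½ k_n (V_GS − V_TN)² = (V_DD − V_GS)/R.
Let x = V_GS − 1.18. Then 4.29 x² + x − 8.64 = 0, giving x = 1.31 V (positive root), so V_GS = 2.49 V.
I_D = (V_DD − V_GS)/R = (9.82 − 2.49) / 19.1 = 0.384 mA.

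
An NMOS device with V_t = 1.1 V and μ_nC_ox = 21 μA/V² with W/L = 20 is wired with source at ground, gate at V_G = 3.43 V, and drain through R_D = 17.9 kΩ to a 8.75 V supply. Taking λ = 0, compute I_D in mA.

V_GS = V_G = 3.43 V, so V_ov = 3.43 − 1.1 = 2.33 V.
k_n = μ_nC_ox · (W/L) = 0.42 mA/V².
Assume saturation: I_D = ½ k_n V_ov² = 0.5 × 0.42 × 2.33² = 1.14 mA, giving V_DS = V_DD − I_D R_D = 8.75 − 1.14 × 17.9 = -11.7 V.
But -11.7 V < V_ov = 2.33 V, so the device is actually in triode.
In triode I_D = k_n[V_ov V_DS − ½ V_DS²] and I_D = (V_DD − V_DS)/R_D. Equating: 3.76 V_DS² − 18.52 V_DS + 8.75 = 0, giving V_DS = 0.529 V (the root below V_ov).
I_D = (8.75 − 0.529) / 17.9 = 0.459 mA.

I_D = 0.459 mA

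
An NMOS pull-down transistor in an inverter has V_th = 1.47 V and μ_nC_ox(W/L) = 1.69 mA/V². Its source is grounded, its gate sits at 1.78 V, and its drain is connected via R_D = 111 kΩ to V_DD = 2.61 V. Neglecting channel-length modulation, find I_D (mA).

V_GS = V_G = 1.78 V, so V_ov = 1.78 − 1.47 = 0.31 V.
Assume saturation: I_D = ½ k_n V_ov² = 0.5 × 1.69 × 0.31² = 0.0812 mA, giving V_DS = V_DD − I_D R_D = 2.61 − 0.0812 × 111 = -6.4 V.
But -6.4 V < V_ov = 0.31 V, so the device is actually in triode.
In triode I_D = k_n[V_ov V_DS − ½ V_DS²] and I_D = (V_DD − V_DS)/R_D. Equating: 93.8 V_DS² − 59.15 V_DS + 2.61 = 0, giving V_DS = 0.0477 V (the root below V_ov).
I_D = (2.61 − 0.0477) / 111 = 0.0231 mA.

I_D = 0.0231 mA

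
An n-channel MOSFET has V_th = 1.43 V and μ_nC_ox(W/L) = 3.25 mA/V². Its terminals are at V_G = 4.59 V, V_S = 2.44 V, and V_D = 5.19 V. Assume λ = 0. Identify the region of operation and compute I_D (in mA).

Saturation; I_D = 0.842 mA

V_GS = V_G − V_S = 4.59 − 2.44 = 2.15 V; V_DS = V_D − V_S = 5.19 − 2.44 = 2.75 V.
V_ov = V_GS − V_th = 2.15 − 1.43 = 0.72 V.
Since V_DS = 2.75 V ≥ V_ov = 0.72 V, the device is in saturation.
I_D = ½ k_n V_ov² = 0.5 × 3.25 × 0.72² = 0.842 mA.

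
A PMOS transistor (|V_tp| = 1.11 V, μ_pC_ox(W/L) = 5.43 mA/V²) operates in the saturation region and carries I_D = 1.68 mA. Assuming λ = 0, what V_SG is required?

In saturation I_D = ½ k_p (V_SG − |V_tp|)², so V_SG − |V_tp| = √(2 I_D / k_p) = √(2 × 1.68 / 5.43) = 0.787 V.
V_SG = 1.11 + 0.787 = 1.9 V.

V_SG = 1.90 V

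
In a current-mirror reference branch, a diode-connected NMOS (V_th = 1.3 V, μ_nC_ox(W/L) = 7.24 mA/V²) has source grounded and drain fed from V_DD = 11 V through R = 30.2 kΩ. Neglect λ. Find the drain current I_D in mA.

With gate tied to drain, V_GS = V_DS ≥ V_GS − V_th, so the device is in saturation.
KCL at the drain: ½ k_n (V_GS − V_th)² = (V_DD − V_GS)/R.
Let x = V_GS − 1.3. Then 109 x² + x − 9.7 = 0, giving x = 0.293 V (positive root), so V_GS = 1.59 V.
I_D = (V_DD − V_GS)/R = (11 − 1.59) / 30.2 = 0.311 mA.

I_D = 0.311 mA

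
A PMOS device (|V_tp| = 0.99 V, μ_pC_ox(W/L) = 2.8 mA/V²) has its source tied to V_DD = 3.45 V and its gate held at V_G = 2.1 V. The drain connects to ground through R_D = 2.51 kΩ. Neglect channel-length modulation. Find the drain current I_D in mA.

I_D = 0.181 mA

V_SG = V_DD − V_G = 3.45 − 2.1 = 1.35 V, so V_ov = 1.35 − 0.99 = 0.36 V.
Assume saturation: I_D = ½ k_p V_ov² = 0.5 × 2.8 × 0.36² = 0.181 mA, giving V_SD = V_DD − I_D R_D = 3.45 − 0.181 × 2.51 = 2.99 V.
V_SD = 2.99 V ≥ V_ov = 0.36 V, confirming saturation.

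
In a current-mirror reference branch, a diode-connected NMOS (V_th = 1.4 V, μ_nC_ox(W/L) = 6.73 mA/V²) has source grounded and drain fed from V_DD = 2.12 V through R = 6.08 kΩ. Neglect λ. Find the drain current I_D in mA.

With gate tied to drain, V_GS = V_DS ≥ V_GS − V_th, so the device is in saturation.
KCL at the drain: ½ k_n (V_GS − V_th)² = (V_DD − V_GS)/R.
Let x = V_GS − 1.4. Then 20.5 x² + x − 0.72 = 0, giving x = 0.165 V (positive root), so V_GS = 1.56 V.
I_D = (V_DD − V_GS)/R = (2.12 − 1.56) / 6.08 = 0.0913 mA.

I_D = 0.0913 mA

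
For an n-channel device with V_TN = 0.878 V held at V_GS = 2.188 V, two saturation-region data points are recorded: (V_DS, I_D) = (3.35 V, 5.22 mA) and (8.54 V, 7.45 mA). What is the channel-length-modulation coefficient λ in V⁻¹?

λ = 0.114 V⁻¹

With V_GS fixed, I_D ∝ (1 + λ V_DS) in saturation, so I_D2/I_D1 = (1 + λ V_DS2)/(1 + λ V_DS1).
7.45/5.22 = 1.427 = (1 + 8.54 λ)/(1 + 3.35 λ).
Solving: λ (I_D1 V_DS2 − I_D2 V_DS1) = I_D2 − I_D1, so λ = (7.45 − 5.22) / (5.22 × 8.54 − 7.45 × 3.35) = 2.23 / 19.6 = 0.114 V⁻¹.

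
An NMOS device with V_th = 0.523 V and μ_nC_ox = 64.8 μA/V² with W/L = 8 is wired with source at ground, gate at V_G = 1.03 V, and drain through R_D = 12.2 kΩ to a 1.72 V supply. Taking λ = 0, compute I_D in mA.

I_D = 0.0666 mA

V_GS = V_G = 1.03 V, so V_ov = 1.03 − 0.523 = 0.507 V.
k_n = μ_nC_ox · (W/L) = 0.5184 mA/V².
Assume saturation: I_D = ½ k_n V_ov² = 0.5 × 0.5184 × 0.507² = 0.0666 mA, giving V_DS = V_DD − I_D R_D = 1.72 − 0.0666 × 12.2 = 0.907 V.
V_DS = 0.907 V ≥ V_ov = 0.507 V, confirming saturation.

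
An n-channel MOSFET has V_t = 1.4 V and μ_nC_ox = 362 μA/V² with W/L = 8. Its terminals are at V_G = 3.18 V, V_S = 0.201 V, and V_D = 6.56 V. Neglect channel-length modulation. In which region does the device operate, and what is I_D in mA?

Saturation; I_D = 3.61 mA

V_GS = V_G − V_S = 3.18 − 0.201 = 2.98 V; V_DS = V_D − V_S = 6.56 − 0.201 = 6.36 V.
k_n = μ_nC_ox · (W/L) = 2.896 mA/V².
V_ov = V_GS − V_t = 2.98 − 1.4 = 1.58 V.
Since V_DS = 6.36 V ≥ V_ov = 1.58 V, the device is in saturation.
I_D = ½ k_n V_ov² = 0.5 × 2.896 × 1.58² = 3.61 mA.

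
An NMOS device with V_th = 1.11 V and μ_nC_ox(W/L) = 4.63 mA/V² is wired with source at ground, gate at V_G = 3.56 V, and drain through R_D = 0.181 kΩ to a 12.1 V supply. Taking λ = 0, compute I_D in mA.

V_GS = V_G = 3.56 V, so V_ov = 3.56 − 1.11 = 2.45 V.
Assume saturation: I_D = ½ k_n V_ov² = 0.5 × 4.63 × 2.45² = 13.9 mA, giving V_DS = V_DD − I_D R_D = 12.1 − 13.9 × 0.181 = 9.58 V.
V_DS = 9.58 V ≥ V_ov = 2.45 V, confirming saturation.

I_D = 13.9 mA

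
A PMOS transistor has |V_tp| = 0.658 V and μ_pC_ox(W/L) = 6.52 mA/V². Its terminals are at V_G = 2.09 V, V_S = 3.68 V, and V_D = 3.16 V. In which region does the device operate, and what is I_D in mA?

Triode; I_D = 2.28 mA

V_SG = V_S − V_G = 3.68 − 2.09 = 1.59 V; V_SD = V_S − V_D = 3.68 − 3.16 = 0.52 V.
V_ov = V_SG − |V_tp| = 1.59 − 0.658 = 0.932 V.
Since V_SD = 0.52 V < V_ov = 0.932 V, the device is in the triode region.
I_D = k_p [V_ov · V_SD − ½ V_SD²] = 6.52 × [0.932 × 0.52 − 0.5 × 0.52²] = 2.28 mA.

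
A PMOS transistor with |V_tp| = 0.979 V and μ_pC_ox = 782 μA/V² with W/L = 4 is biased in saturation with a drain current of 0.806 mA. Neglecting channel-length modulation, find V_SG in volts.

k_p = μ_pC_ox · (W/L) = 3.128 mA/V².
In saturation I_D = ½ k_p (V_SG − |V_tp|)², so V_SG − |V_tp| = √(2 I_D / k_p) = √(2 × 0.806 / 3.128) = 0.718 V.
V_SG = 0.979 + 0.718 = 1.7 V.

V_SG = 1.70 V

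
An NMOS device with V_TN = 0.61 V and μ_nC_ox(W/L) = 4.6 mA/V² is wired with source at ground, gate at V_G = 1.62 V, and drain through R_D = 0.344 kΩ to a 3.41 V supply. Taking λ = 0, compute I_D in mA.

I_D = 2.35 mA

V_GS = V_G = 1.62 V, so V_ov = 1.62 − 0.61 = 1.01 V.
Assume saturation: I_D = ½ k_n V_ov² = 0.5 × 4.6 × 1.01² = 2.35 mA, giving V_DS = V_DD − I_D R_D = 3.41 − 2.35 × 0.344 = 2.6 V.
V_DS = 2.6 V ≥ V_ov = 1.01 V, confirming saturation.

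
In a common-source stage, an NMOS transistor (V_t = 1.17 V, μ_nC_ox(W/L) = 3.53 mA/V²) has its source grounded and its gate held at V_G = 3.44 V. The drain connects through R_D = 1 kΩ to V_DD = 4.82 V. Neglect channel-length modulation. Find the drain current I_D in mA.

V_GS = V_G = 3.44 V, so V_ov = 3.44 − 1.17 = 2.27 V.
Assume saturation: I_D = ½ k_n V_ov² = 0.5 × 3.53 × 2.27² = 9.09 mA, giving V_DS = V_DD − I_D R_D = 4.82 − 9.09 × 1 = -4.27 V.
But -4.27 V < V_ov = 2.27 V, so the device is actually in triode.
In triode I_D = k_n[V_ov V_DS − ½ V_DS²] and I_D = (V_DD − V_DS)/R_D. Equating: 1.76 V_DS² − 9.013 V_DS + 4.82 = 0, giving V_DS = 0.607 V (the root below V_ov).
I_D = (4.82 − 0.607) / 1 = 4.21 mA.

I_D = 4.21 mA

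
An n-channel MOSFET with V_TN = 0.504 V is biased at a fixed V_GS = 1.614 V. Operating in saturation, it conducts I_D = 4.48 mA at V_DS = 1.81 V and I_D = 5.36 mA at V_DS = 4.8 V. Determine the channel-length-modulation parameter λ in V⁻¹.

λ = 0.0746 V⁻¹

With V_GS fixed, I_D ∝ (1 + λ V_DS) in saturation, so I_D2/I_D1 = (1 + λ V_DS2)/(1 + λ V_DS1).
5.36/4.48 = 1.196 = (1 + 4.8 λ)/(1 + 1.81 λ).
Solving: λ (I_D1 V_DS2 − I_D2 V_DS1) = I_D2 − I_D1, so λ = (5.36 − 4.48) / (4.48 × 4.8 − 5.36 × 1.81) = 0.88 / 11.8 = 0.0746 V⁻¹.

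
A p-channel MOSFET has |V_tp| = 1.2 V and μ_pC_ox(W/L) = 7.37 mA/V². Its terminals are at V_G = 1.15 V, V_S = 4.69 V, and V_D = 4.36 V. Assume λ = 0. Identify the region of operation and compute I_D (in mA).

Triode; I_D = 5.29 mA

V_SG = V_S − V_G = 4.69 − 1.15 = 3.54 V; V_SD = V_S − V_D = 4.69 − 4.36 = 0.33 V.
V_ov = V_SG − |V_tp| = 3.54 − 1.2 = 2.34 V.
Since V_SD = 0.33 V < V_ov = 2.34 V, the device is in the triode region.
I_D = k_p [V_ov · V_SD − ½ V_SD²] = 7.37 × [2.34 × 0.33 − 0.5 × 0.33²] = 5.29 mA.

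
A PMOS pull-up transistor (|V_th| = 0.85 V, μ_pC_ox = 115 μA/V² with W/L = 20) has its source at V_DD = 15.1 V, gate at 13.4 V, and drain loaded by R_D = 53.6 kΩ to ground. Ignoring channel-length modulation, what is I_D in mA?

I_D = 0.279 mA

V_SG = V_DD − V_G = 15.1 − 13.4 = 1.7 V, so V_ov = 1.7 − 0.85 = 0.85 V.
k_p = μ_pC_ox · (W/L) = 2.3 mA/V².
Assume saturation: I_D = ½ k_p V_ov² = 0.5 × 2.3 × 0.85² = 0.831 mA, giving V_SD = V_DD − I_D R_D = 15.1 − 0.831 × 53.6 = -29.4 V.
But -29.4 V < V_ov = 0.85 V, so the device is actually in triode.
In triode I_D = k_p[V_ov V_SD − ½ V_SD²] and I_D = (V_DD − V_SD)/R_D. Equating: 61.6 V_SD² − 105.8 V_SD + 15.1 = 0, giving V_SD = 0.157 V (the root below V_ov).
I_D = (15.1 − 0.157) / 53.6 = 0.279 mA.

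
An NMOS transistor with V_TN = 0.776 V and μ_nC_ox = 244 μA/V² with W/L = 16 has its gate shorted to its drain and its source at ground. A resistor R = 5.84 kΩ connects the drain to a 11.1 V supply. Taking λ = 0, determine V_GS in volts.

V_GS = 1.68 V

With gate tied to drain, V_GS = V_DS ≥ V_GS − V_TN, so the device is in saturation.
k_n = μ_nC_ox · (W/L) = 3.904 mA/V².
KCL at the drain: ½ k_n (V_GS − V_TN)² = (V_DD − V_GS)/R.
Let x = V_GS − 0.776. Then 11.4 x² + x − 10.32 = 0, giving x = 0.909 V (positive root), so V_GS = 1.68 V.
I_D = (V_DD − V_GS)/R = (11.1 − 1.68) / 5.84 = 1.61 mA.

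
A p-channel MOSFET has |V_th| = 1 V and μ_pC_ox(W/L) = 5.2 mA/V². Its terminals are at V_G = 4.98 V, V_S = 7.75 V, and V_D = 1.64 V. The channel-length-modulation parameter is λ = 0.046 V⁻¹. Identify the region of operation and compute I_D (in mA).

V_SG = V_S − V_G = 7.75 − 4.98 = 2.77 V; V_SD = V_S − V_D = 7.75 − 1.64 = 6.11 V.
V_ov = V_SG − |V_th| = 2.77 − 1 = 1.77 V.
Since V_SD = 6.11 V ≥ V_ov = 1.77 V, the device is in saturation.
I_D = ½ k_p V_ov² (1 + λ V_SD) = 0.5 × 5.2 × 1.77² × (1 + 0.046 × 6.11) = 10.4 mA.

Saturation; I_D = 10.4 mA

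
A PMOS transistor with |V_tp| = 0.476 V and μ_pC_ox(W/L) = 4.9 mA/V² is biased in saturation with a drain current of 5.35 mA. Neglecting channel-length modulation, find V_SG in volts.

In saturation I_D = ½ k_p (V_SG − |V_tp|)², so V_SG − |V_tp| = √(2 I_D / k_p) = √(2 × 5.35 / 4.9) = 1.48 V.
V_SG = 0.476 + 1.48 = 1.95 V.

V_SG = 1.95 V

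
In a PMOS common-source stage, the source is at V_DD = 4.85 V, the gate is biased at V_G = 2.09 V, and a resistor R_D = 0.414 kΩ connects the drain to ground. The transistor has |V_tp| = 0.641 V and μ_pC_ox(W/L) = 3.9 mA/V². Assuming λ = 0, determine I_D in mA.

I_D = 8.05 mA

V_SG = V_DD − V_G = 4.85 − 2.09 = 2.76 V, so V_ov = 2.76 − 0.641 = 2.12 V.
Assume saturation: I_D = ½ k_p V_ov² = 0.5 × 3.9 × 2.12² = 8.76 mA, giving V_SD = V_DD − I_D R_D = 4.85 − 8.76 × 0.414 = 1.23 V.
But 1.23 V < V_ov = 2.12 V, so the device is actually in triode.
In triode I_D = k_p[V_ov V_SD − ½ V_SD²] and I_D = (V_DD − V_SD)/R_D. Equating: 0.807 V_SD² − 4.421 V_SD + 4.85 = 0, giving V_SD = 1.52 V (the root below V_ov).
I_D = (4.85 − 1.52) / 0.414 = 8.05 mA.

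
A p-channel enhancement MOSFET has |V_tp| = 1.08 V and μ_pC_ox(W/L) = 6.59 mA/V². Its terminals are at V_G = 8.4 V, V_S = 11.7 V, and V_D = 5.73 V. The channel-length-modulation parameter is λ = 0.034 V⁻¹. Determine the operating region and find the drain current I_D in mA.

V_SG = V_S − V_G = 11.7 − 8.4 = 3.3 V; V_SD = V_S − V_D = 11.7 − 5.73 = 5.97 V.
V_ov = V_SG − |V_tp| = 3.3 − 1.08 = 2.22 V.
Since V_SD = 5.97 V ≥ V_ov = 2.22 V, the device is in saturation.
I_D = ½ k_p V_ov² (1 + λ V_SD) = 0.5 × 6.59 × 2.22² × (1 + 0.034 × 5.97) = 19.5 mA.

Saturation; I_D = 19.5 mA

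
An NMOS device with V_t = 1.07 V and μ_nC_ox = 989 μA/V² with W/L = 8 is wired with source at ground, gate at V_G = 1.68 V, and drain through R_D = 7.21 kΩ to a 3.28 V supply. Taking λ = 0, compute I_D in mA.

V_GS = V_G = 1.68 V, so V_ov = 1.68 − 1.07 = 0.61 V.
k_n = μ_nC_ox · (W/L) = 7.912 mA/V².
Assume saturation: I_D = ½ k_n V_ov² = 0.5 × 7.912 × 0.61² = 1.47 mA, giving V_DS = V_DD − I_D R_D = 3.28 − 1.47 × 7.21 = -7.33 V.
But -7.33 V < V_ov = 0.61 V, so the device is actually in triode.
In triode I_D = k_n[V_ov V_DS − ½ V_DS²] and I_D = (V_DD − V_DS)/R_D. Equating: 28.5 V_DS² − 35.8 V_DS + 3.28 = 0, giving V_DS = 0.0995 V (the root below V_ov).
I_D = (3.28 − 0.0995) / 7.21 = 0.441 mA.

I_D = 0.441 mA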